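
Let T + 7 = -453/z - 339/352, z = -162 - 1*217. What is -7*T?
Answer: 6320167/133408 ≈ 47.375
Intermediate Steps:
z = -379 (z = -162 - 217 = -379)
T = -902881/133408 (T = -7 + (-453/(-379) - 339/352) = -7 + (-453*(-1/379) - 339*1/352) = -7 + (453/379 - 339/352) = -7 + 30975/133408 = -902881/133408 ≈ -6.7678)
-7*T = -7*(-902881/133408) = 6320167/133408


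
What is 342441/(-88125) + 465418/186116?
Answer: -3786464651/2733578750 ≈ -1.3852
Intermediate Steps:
342441/(-88125) + 465418/186116 = 342441*(-1/88125) + 465418*(1/186116) = -114147/29375 + 232709/93058 = -3786464651/2733578750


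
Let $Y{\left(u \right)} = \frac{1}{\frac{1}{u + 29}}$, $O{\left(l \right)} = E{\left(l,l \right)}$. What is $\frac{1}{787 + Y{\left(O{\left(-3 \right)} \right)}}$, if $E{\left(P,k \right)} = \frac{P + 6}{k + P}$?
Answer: $\frac{2}{1631} \approx 0.0012262$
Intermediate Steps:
$E{\left(P,k \right)} = \frac{6 + P}{P + k}$
$O{\left(l \right)} = \frac{6 + l}{2 l}$ ($O{\left(l \right)} = \frac{6 + l}{l + l} = \frac{6 + l}{2 l}$)
$Y{\left(u \right)} = 29 + u$ ($Y{\left(u \right)} = \frac{1}{\frac{1}{29 + u}} = 29 + u$)
$\frac{1}{787 + Y{\left(O{\left(-3 \right)} \right)}} = \frac{1}{787 + \left(29 + \frac{6 - 3}{2 \left(-3\right)}\right)} = \frac{1}{787 + \left(29 + \frac{1}{2} \left(- \frac{1}{3}\right) 3\right)} = \frac{1}{787 + \left(29 - \frac{1}{2}\right)} = \frac{1}{787 + \frac{57}{2}} = \frac{1}{\frac{1631}{2}} = \frac{2}{1631}$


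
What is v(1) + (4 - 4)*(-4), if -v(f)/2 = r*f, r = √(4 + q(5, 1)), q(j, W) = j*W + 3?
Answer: -4*√3 ≈ -6.9282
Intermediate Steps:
q(j, W) = 3 + W*j (q(j, W) = W*j + 3 = 3 + W*j)
r = 2*√3 (r = √(4 + (3 + 1*5)) = √(4 + (3 + 5)) = √(4 + 8) = √12 = 2*√3 ≈ 3.4641)
v(f) = -4*f*√3 (v(f) = -2*2*√3*f = -4*f*√3)
v(1) + (4 - 4)*(-4) = -4*1*√3 + (4 - 4)*(-4) = -4*√3 + 0*(-4) = -4*√3 + 0 = -4*√3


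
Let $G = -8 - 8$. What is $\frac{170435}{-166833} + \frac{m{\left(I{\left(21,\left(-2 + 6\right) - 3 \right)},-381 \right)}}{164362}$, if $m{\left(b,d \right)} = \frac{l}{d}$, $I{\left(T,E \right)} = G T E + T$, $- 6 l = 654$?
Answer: $- \frac{3557649697091}{3482467704342} \approx -1.0216$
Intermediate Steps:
$G = -16$ ($G = -8 - 8 = -16$)
$l = -109$ ($l = \left(- \frac{1}{6}\right) 654 = -109$)
$I{\left(T,E \right)} = T - 16 E T$ ($I{\left(T,E \right)} = - 16 T E + T = - 16 E T + T = T - 16 E T$)
$m{\left(b,d \right)} = - \frac{109}{d}$
$\frac{170435}{-166833} + \frac{m{\left(I{\left(21,\left(-2 + 6\right) - 3 \right)},-381 \right)}}{164362} = \frac{170435}{-166833} + \frac{\left(-109\right) \frac{1}{-381}}{164362} = 170435 \left(- \frac{1}{166833}\right) + \left(-109\right) \left(- \frac{1}{381}\right) \frac{1}{164362} = - \frac{170435}{166833} + \frac{109}{381} \cdot \frac{1}{164362} = - \frac{170435}{166833} + \frac{109}{62621922} = - \frac{3557649697091}{3482467704342}$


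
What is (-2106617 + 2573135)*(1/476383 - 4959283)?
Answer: -1102157225221542984/476383 ≈ -2.3136e+12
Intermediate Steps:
(-2106617 + 2573135)*(1/476383 - 4959283) = 466518*(1/476383 - 4959283) = 466518*(-2362518113388/476383) = -1102157225221542984/476383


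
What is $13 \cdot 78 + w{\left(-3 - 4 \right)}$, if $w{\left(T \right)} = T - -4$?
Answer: $1011$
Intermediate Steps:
$w{\left(T \right)} = 4 + T$ ($w{\left(T \right)} = T + 4 = 4 + T$)
$13 \cdot 78 + w{\left(-3 - 4 \right)} = 13 \cdot 78 + \left(4 - 7\right) = 1014 + \left(4 - 7\right) = 1014 - 3 = 1011$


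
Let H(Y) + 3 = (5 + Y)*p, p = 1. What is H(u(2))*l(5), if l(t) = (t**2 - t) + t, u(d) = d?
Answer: 100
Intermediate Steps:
H(Y) = 2 + Y (H(Y) = -3 + (5 + Y)*1 = -3 + (5 + Y) = 2 + Y)
l(t) = t**2
H(u(2))*l(5) = (2 + 2)*5**2 = 4*25 = 100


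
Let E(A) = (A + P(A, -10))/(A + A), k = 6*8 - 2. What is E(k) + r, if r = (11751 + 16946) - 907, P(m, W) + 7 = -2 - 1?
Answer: 639179/23 ≈ 27790.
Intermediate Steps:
P(m, W) = -10 (P(m, W) = -7 + (-2 - 1) = -7 - 3 = -10)
r = 27790 (r = 28697 - 907 = 27790)
k = 46 (k = 48 - 2 = 46)
E(A) = (-10 + A)/(2*A) (E(A) = (A - 10)/(A + A) = (-10 + A)/((2*A)) = (-10 + A)*(1/(2*A)) = (-10 + A)/(2*A))
E(k) + r = (½)*(-10 + 46)/46 + 27790 = (½)*(1/46)*36 + 27790 = 9/23 + 27790 = 639179/23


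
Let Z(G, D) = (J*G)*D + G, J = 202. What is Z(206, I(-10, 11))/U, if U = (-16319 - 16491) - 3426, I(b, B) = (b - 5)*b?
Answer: -3121003/18118 ≈ -172.26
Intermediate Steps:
I(b, B) = b*(-5 + b) (I(b, B) = (-5 + b)*b = b*(-5 + b))
Z(G, D) = G + 202*D*G (Z(G, D) = (202*G)*D + G = 202*D*G + G = G + 202*D*G)
U = -36236 (U = -32810 - 3426 = -36236)
Z(206, I(-10, 11))/U = (206*(1 + 202*(-10*(-5 - 10))))/(-36236) = (206*(1 + 202*(-10*(-15))))*(-1/36236) = (206*(1 + 202*150))*(-1/36236) = (206*(1 + 30300))*(-1/36236) = (206*30301)*(-1/36236) = 6242006*(-1/36236) = -3121003/18118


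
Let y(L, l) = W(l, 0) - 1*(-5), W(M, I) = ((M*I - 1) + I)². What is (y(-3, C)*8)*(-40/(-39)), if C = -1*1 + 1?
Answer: 640/13 ≈ 49.231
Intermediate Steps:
W(M, I) = (-1 + I + I*M)² (W(M, I) = ((I*M - 1) + I)² = ((-1 + I*M) + I)² = (-1 + I + I*M)²)
C = 0 (C = -1 + 1 = 0)
y(L, l) = 6 (y(L, l) = (-1 + 0 + 0*l)² - 1*(-5) = (-1 + 0 + 0)² + 5 = (-1)² + 5 = 1 + 5 = 6)
(y(-3, C)*8)*(-40/(-39)) = (6*8)*(-40/(-39)) = 48*(-40*(-1/39)) = 48*(40/39) = 640/13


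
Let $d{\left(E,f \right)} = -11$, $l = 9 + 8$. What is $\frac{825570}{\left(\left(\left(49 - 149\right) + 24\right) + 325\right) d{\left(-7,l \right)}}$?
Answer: $- \frac{275190}{913} \approx -301.41$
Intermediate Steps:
$l = 17$
$\frac{825570}{\left(\left(\left(49 - 149\right) + 24\right) + 325\right) d{\left(-7,l \right)}} = \frac{825570}{\left(\left(\left(49 - 149\right) + 24\right) + 325\right) \left(-11\right)} = \frac{825570}{\left(\left(-100 + 24\right) + 325\right) \left(-11\right)} = \frac{825570}{\left(-76 + 325\right) \left(-11\right)} = \frac{825570}{249 \left(-11\right)} = \frac{825570}{-2739} = 825570 \left(- \frac{1}{2739}\right) = - \frac{275190}{913}$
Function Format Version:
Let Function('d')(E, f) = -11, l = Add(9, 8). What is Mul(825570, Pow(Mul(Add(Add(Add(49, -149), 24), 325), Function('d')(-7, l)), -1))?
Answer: Rational(-275190, 913) ≈ -301.41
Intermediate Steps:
l = 17
Mul(825570, Pow(Mul(Add(Add(Add(49, -149), 24), 325), Function('d')(-7, l)), -1)) = Mul(825570, Pow(Mul(Add(Add(Add(49, -149), 24), 325), -11), -1)) = Mul(825570, Pow(Mul(Add(Add(-100, 24), 325), -11), -1)) = Mul(825570, Pow(Mul(Add(-76, 325), -11), -1)) = Mul(825570, Pow(Mul(249, -11), -1)) = Mul(825570, Pow(-2739, -1)) = Mul(825570, Rational(-1, 2739)) = Rational(-275190, 913)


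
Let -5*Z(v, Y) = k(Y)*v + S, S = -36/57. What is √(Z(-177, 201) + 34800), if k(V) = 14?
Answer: 3*√35393770/95 ≈ 187.87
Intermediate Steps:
S = -12/19 (S = -36*1/57 = -12/19 ≈ -0.63158)
Z(v, Y) = 12/95 - 14*v/5 (Z(v, Y) = -(14*v - 12/19)/5 = -(-12/19 + 14*v)/5 = 12/95 - 14*v/5)
√(Z(-177, 201) + 34800) = √((12/95 - 14/5*(-177)) + 34800) = √((12/95 + 2478/5) + 34800) = √(47094/95 + 34800) = √(3353094/95) = 3*√35393770/95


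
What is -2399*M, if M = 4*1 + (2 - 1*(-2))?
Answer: -19192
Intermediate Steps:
M = 8 (M = 4 + (2 + 2) = 4 + 4 = 8)
-2399*M = -2399*8 = -19192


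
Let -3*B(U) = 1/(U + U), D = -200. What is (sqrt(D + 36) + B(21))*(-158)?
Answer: 79/63 - 316*I*sqrt(41) ≈ 1.254 - 2023.4*I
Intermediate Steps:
B(U) = -1/(6*U) (B(U) = -1/(3*(U + U)) = -1/(2*U)/3 = -1/(6*U))
(sqrt(D + 36) + B(21))*(-158) = (sqrt(-200 + 36) - 1/6/21)*(-158) = (sqrt(-164) - 1/6*1/21)*(-158) = (2*I*sqrt(41) - 1/126)*(-158) = (-1/126 + 2*I*sqrt(41))*(-158) = 79/63 - 316*I*sqrt(41)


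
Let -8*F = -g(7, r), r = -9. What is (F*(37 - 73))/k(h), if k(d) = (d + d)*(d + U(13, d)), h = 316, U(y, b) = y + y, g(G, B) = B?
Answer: 9/48032 ≈ 0.00018738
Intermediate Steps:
U(y, b) = 2*y
F = -9/8 (F = -(-1)*(-9)/8 = -⅛*9 = -9/8 ≈ -1.1250)
k(d) = 2*d*(26 + d) (k(d) = (d + d)*(d + 2*13) = (2*d)*(d + 26) = (2*d)*(26 + d) = 2*d*(26 + d))
(F*(37 - 73))/k(h) = (-9*(37 - 73)/8)/((2*316*(26 + 316))) = (-9/8*(-36))/((2*316*342)) = (81/2)/216144 = (81/2)*(1/216144) = 9/48032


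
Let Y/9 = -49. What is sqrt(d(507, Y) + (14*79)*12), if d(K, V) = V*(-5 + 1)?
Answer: 2*sqrt(3759) ≈ 122.62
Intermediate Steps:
Y = -441 (Y = 9*(-49) = -441)
d(K, V) = -4*V (d(K, V) = V*(-4) = -4*V)
sqrt(d(507, Y) + (14*79)*12) = sqrt(-4*(-441) + (14*79)*12) = sqrt(1764 + 1106*12) = sqrt(1764 + 13272) = sqrt(15036) = 2*sqrt(3759)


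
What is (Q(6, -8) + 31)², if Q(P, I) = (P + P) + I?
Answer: 1225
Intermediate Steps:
Q(P, I) = I + 2*P (Q(P, I) = 2*P + I = I + 2*P)
(Q(6, -8) + 31)² = ((-8 + 2*6) + 31)² = ((-8 + 12) + 31)² = (4 + 31)² = 35² = 1225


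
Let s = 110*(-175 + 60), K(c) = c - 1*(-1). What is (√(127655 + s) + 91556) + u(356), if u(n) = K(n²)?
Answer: 218293 + √115005 ≈ 2.1863e+5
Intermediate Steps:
K(c) = 1 + c (K(c) = c + 1 = 1 + c)
u(n) = 1 + n²
s = -12650 (s = 110*(-115) = -12650)
(√(127655 + s) + 91556) + u(356) = (√(127655 - 12650) + 91556) + (1 + 356²) = (√115005 + 91556) + (1 + 126736) = (91556 + √115005) + 126737 = 218293 + √115005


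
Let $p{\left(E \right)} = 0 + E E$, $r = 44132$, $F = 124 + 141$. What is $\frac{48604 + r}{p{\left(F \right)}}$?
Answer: $\frac{92736}{70225} \approx 1.3206$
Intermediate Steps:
$F = 265$
$p{\left(E \right)} = E^{2}$ ($p{\left(E \right)} = 0 + E^{2} = E^{2}$)
$\frac{48604 + r}{p{\left(F \right)}} = \frac{48604 + 44132}{265^{2}} = \frac{92736}{70225}$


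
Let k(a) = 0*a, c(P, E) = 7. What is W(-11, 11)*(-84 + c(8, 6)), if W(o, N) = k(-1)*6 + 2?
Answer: -154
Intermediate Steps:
k(a) = 0
W(o, N) = 2 (W(o, N) = 0*6 + 2 = 0 + 2 = 2)
W(-11, 11)*(-84 + c(8, 6)) = 2*(-84 + 7) = 2*(-77) = -154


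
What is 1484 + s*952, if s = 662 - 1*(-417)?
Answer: 1028692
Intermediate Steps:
s = 1079 (s = 662 + 417 = 1079)
1484 + s*952 = 1484 + 1079*952 = 1484 + 1027208 = 1028692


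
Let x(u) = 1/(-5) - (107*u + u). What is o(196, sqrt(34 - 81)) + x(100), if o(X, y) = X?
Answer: -53021/5 ≈ -10604.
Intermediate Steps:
x(u) = -1/5 - 108*u
o(196, sqrt(34 - 81)) + x(100) = 196 + (-1/5 - 108*100) = 196 + (-1/5 - 10800) = 196 - 54001/5 = -53021/5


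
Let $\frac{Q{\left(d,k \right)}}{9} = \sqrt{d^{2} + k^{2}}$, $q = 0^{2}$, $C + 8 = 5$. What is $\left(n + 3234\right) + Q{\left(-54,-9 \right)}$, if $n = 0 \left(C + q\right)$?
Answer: $3234 + 81 \sqrt{37} \approx 3726.7$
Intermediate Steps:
$C = -3$ ($C = -8 + 5 = -3$)
$q = 0$
$Q{\left(d,k \right)} = 9 \sqrt{d^{2} + k^{2}}$
$n = 0$ ($n = 0 \left(-3 + 0\right) = 0 \left(-3\right) = 0$)
$\left(n + 3234\right) + Q{\left(-54,-9 \right)} = \left(0 + 3234\right) + 9 \sqrt{\left(-54\right)^{2} + \left(-9\right)^{2}} = 3234 + 9 \sqrt{2916 + 81} = 3234 + 9 \sqrt{2997} = 3234 + 9 \cdot 9 \sqrt{37} = 3234 + 81 \sqrt{37}$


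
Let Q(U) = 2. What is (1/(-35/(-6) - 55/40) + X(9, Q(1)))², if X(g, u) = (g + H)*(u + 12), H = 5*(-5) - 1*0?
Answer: 573315136/11449 ≈ 50076.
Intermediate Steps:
H = -25 (H = -25 + 0 = -25)
X(g, u) = (-25 + g)*(12 + u) (X(g, u) = (g - 25)*(u + 12) = (-25 + g)*(12 + u))
(1/(-35/(-6) - 55/40) + X(9, Q(1)))² = (1/(-35/(-6) - 55/40) + (-300 - 25*2 + 12*9 + 9*2))² = (1/(-35*(-⅙) - 55*1/40) + (-300 - 50 + 108 + 18))² = (1/(35/6 - 11/8) - 224)² = (1/(107/24) - 224)² = (24/107 - 224)² = (-23944/107)² = 573315136/11449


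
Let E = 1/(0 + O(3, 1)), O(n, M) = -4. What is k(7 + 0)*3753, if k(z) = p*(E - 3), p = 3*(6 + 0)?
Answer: -439101/2 ≈ -2.1955e+5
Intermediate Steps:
E = -1/4 (E = 1/(0 - 4) = 1/(-4) = -1/4 ≈ -0.25000)
p = 18 (p = 3*6 = 18)
k(z) = -117/2 (k(z) = 18*(-1/4 - 3) = 18*(-13/4) = -117/2)
k(7 + 0)*3753 = -117/2*3753 = -439101/2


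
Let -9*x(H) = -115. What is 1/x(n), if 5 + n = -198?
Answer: 9/115 ≈ 0.078261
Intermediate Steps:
n = -203 (n = -5 - 198 = -203)
x(H) = 115/9 (x(H) = -1/9*(-115) = 115/9)
1/x(n) = 1/(115/9) = 9/115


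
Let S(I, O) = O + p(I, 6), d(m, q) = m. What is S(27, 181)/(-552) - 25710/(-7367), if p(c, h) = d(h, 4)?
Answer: 12814291/4066584 ≈ 3.1511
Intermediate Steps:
p(c, h) = h
S(I, O) = 6 + O (S(I, O) = O + 6 = 6 + O)
S(27, 181)/(-552) - 25710/(-7367) = (6 + 181)/(-552) - 25710/(-7367) = 187*(-1/552) - 25710*(-1/7367) = -187/552 + 25710/7367 = 12814291/4066584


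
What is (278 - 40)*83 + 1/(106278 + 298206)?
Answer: 7990176937/404484 ≈ 19754.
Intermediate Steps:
(278 - 40)*83 + 1/(106278 + 298206) = 238*83 + 1/404484 = 19754 + 1/404484 = 7990176937/404484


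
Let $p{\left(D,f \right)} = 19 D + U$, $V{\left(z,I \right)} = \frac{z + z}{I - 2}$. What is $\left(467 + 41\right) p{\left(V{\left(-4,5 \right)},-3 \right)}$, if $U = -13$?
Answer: $- \frac{97028}{3} \approx -32343.0$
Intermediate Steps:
$V{\left(z,I \right)} = \frac{2 z}{-2 + I}$
$p{\left(D,f \right)} = -13 + 19 D$ ($p{\left(D,f \right)} = 19 D - 13 = -13 + 19 D$)
$\left(467 + 41\right) p{\left(V{\left(-4,5 \right)},-3 \right)} = \left(467 + 41\right) \left(-13 + 19 \cdot 2 \left(-4\right) \frac{1}{-2 + 5}\right) = 508 \left(-13 + 19 \cdot 2 \left(-4\right) \frac{1}{3}\right) = 508 \left(-13 + 19 \left(- \frac{8}{3}\right)\right) = 508 \left(-13 - \frac{152}{3}\right) = 508 \left(- \frac{191}{3}\right) = - \frac{97028}{3}$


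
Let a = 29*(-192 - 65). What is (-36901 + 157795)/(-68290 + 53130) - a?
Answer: 56433293/7580 ≈ 7445.0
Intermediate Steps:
a = -7453 (a = 29*(-257) = -7453)
(-36901 + 157795)/(-68290 + 53130) - a = (-36901 + 157795)/(-68290 + 53130) - 1*(-7453) = 120894/(-15160) + 7453 = 120894*(-1/15160) + 7453 = -60447/7580 + 7453 = 56433293/7580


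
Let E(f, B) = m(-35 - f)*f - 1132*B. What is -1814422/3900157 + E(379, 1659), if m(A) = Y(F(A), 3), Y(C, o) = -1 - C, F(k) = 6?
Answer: -7334796975059/3900157 ≈ -1.8806e+6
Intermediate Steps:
m(A) = -7 (m(A) = -1 - 1*6 = -1 - 6 = -7)
E(f, B) = -1132*B - 7*f (E(f, B) = -7*f - 1132*B = -1132*B - 7*f)
-1814422/3900157 + E(379, 1659) = -1814422/3900157 + (-1132*1659 - 7*379) = -1814422*1/3900157 + (-1877988 - 2653) = -1814422/3900157 - 1880641 = -7334796975059/3900157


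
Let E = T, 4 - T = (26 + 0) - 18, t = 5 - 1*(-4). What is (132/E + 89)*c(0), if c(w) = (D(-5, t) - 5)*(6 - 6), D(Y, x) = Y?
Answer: 0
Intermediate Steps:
t = 9 (t = 5 + 4 = 9)
T = -4 (T = 4 - ((26 + 0) - 18) = 4 - (26 - 18) = 4 - 1*8 = 4 - 8 = -4)
c(w) = 0 (c(w) = (-5 - 5)*(6 - 6) = -10*0 = 0)
E = -4
(132/E + 89)*c(0) = (132/(-4) + 89)*0 = (132*(-¼) + 89)*0 = (-33 + 89)*0 = 56*0 = 0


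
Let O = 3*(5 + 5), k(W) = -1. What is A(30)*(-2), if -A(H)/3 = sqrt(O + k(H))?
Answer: 6*sqrt(29) ≈ 32.311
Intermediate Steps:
O = 30 (O = 3*10 = 30)
A(H) = -3*sqrt(29) (A(H) = -3*sqrt(30 - 1) = -3*sqrt(29))
A(30)*(-2) = -3*sqrt(29)*(-2) = 6*sqrt(29)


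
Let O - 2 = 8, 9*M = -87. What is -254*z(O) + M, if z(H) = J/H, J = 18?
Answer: -7003/15 ≈ -466.87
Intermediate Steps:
M = -29/3 (M = (1/9)*(-87) = -29/3 ≈ -9.6667)
O = 10 (O = 2 + 8 = 10)
z(H) = 18/H
-254*z(O) + M = -4572/10 - 29/3 = -254*9/5 - 29/3 = -2286/5 - 29/3 = -7003/15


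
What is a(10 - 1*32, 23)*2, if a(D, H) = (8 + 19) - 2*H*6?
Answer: -498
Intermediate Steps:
a(D, H) = 27 - 12*H
a(10 - 1*32, 23)*2 = (27 - 12*23)*2 = (27 - 276)*2 = -249*2 = -498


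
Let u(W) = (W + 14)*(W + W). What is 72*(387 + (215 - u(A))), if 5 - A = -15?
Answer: -54576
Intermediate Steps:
A = 20 (A = 5 - 1*(-15) = 5 + 15 = 20)
u(W) = 2*W*(14 + W) (u(W) = (14 + W)*(2*W) = 2*W*(14 + W))
72*(387 + (215 - u(A))) = 72*(387 + (215 - 2*20*(14 + 20))) = 72*(387 + (215 - 2*20*34)) = 72*(387 + (215 - 1*1360)) = 72*(387 + (215 - 1360)) = 72*(387 - 1145) = 72*(-758) = -54576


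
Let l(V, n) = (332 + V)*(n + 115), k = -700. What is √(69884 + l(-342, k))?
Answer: √75734 ≈ 275.20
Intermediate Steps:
l(V, n) = (115 + n)*(332 + V) (l(V, n) = (332 + V)*(115 + n) = (115 + n)*(332 + V))
√(69884 + l(-342, k)) = √(69884 + (38180 + 115*(-342) + 332*(-700) - 342*(-700))) = √(69884 + (38180 - 39330 - 232400 + 239400)) = √(69884 + 5850) = √75734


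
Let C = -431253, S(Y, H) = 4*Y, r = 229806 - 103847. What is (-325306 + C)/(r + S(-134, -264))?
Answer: -756559/125423 ≈ -6.0321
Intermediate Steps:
r = 125959
(-325306 + C)/(r + S(-134, -264)) = (-325306 - 431253)/(125959 + 4*(-134)) = -756559/(125959 - 536) = -756559/125423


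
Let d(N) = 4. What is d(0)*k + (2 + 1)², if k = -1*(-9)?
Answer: 45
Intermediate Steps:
k = 9
d(0)*k + (2 + 1)² = 4*9 + (2 + 1)² = 36 + 3² = 36 + 9 = 45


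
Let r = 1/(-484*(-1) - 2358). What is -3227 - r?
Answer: -6047397/1874 ≈ -3227.0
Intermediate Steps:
r = -1/1874 (r = 1/(484 - 2358) = 1/(-1874) = -1/1874 ≈ -0.00053362)
-3227 - r = -3227 - 1*(-1/1874) = -3227 + 1/1874 = -6047397/1874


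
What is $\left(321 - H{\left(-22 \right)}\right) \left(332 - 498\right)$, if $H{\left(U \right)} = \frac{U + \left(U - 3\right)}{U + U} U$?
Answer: $-57187$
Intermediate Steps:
$H{\left(U \right)} = - \frac{3}{2} + U$ ($H{\left(U \right)} = \frac{U + \left(U - 3\right)}{2 U} U = \left(U + \left(-3 + U\right)\right) \frac{1}{2 U} U = \left(-3 + 2 U\right) \frac{1}{2 U} U = \frac{-3 + 2 U}{2 U} U = - \frac{3}{2} + U$)
$\left(321 - H{\left(-22 \right)}\right) \left(332 - 498\right) = \left(321 - \left(- \frac{3}{2} - 22\right)\right) \left(332 - 498\right) = \left(321 - - \frac{47}{2}\right) \left(-166\right) = \left(321 + \frac{47}{2}\right) \left(-166\right) = \frac{689}{2} \left(-166\right) = -57187$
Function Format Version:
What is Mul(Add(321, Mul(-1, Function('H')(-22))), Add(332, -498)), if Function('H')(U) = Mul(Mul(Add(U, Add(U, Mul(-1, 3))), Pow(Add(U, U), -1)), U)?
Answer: -57187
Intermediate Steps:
Function('H')(U) = Add(Rational(-3, 2), U) (Function('H')(U) = Mul(Mul(Add(U, Add(U, -3)), Pow(Mul(2, U), -1)), U) = Mul(Mul(Add(U, Add(-3, U)), Mul(Rational(1, 2), Pow(U, -1))), U) = Mul(Mul(Add(-3, Mul(2, U)), Mul(Rational(1, 2), Pow(U, -1))), U) = Mul(Mul(Rational(1, 2), Pow(U, -1), Add(-3, Mul(2, U))), U) = Add(Rational(-3, 2), U))
Mul(Add(321, Mul(-1, Function('H')(-22))), Add(332, -498)) = Mul(Add(321, Mul(-1, Add(Rational(-3, 2), -22))), Add(332, -498)) = Mul(Add(321, Mul(-1, Rational(-47, 2))), -166) = Mul(Add(321, Rational(47, 2)), -166) = Mul(Rational(689, 2), -166) = -57187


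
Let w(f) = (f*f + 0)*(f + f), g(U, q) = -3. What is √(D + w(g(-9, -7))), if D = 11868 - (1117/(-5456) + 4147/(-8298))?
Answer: √42043219416381865/1886412 ≈ 108.70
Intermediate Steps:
w(f) = 2*f³ (w(f) = (f² + 0)*(2*f) = f²*(2*f) = 2*f³)
D = 268671198841/22636944 (D = 11868 - (1117*(-1/5456) + 4147*(-1/8298)) = 11868 - (-1117/5456 - 4147/8298) = 11868 - 1*(-15947449/22636944) = 11868 + 15947449/22636944 = 268671198841/22636944 ≈ 11869.)
√(D + w(g(-9, -7))) = √(268671198841/22636944 + 2*(-3)³) = √(268671198841/22636944 + 2*(-27)) = √(268671198841/22636944 - 54) = √(267448803865/22636944) = √42043219416381865/1886412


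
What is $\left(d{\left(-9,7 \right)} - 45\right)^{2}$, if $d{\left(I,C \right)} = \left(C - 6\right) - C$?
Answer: $2601$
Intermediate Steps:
$d{\left(I,C \right)} = -6$ ($d{\left(I,C \right)} = \left(-6 + C\right) - C = -6$)
$\left(d{\left(-9,7 \right)} - 45\right)^{2} = \left(-6 - 45\right)^{2} = \left(-51\right)^{2} = 2601$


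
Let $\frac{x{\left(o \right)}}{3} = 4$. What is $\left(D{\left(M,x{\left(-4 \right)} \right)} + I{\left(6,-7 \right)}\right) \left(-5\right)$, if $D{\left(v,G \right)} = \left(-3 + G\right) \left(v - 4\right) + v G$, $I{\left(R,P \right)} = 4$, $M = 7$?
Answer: $-575$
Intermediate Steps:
$x{\left(o \right)} = 12$ ($x{\left(o \right)} = 3 \cdot 4 = 12$)
$D{\left(v,G \right)} = G v + \left(-4 + v\right) \left(-3 + G\right)$ ($D{\left(v,G \right)} = \left(-3 + G\right) \left(-4 + v\right) + G v = \left(-4 + v\right) \left(-3 + G\right) + G v = G v + \left(-4 + v\right) \left(-3 + G\right)$)
$\left(D{\left(M,x{\left(-4 \right)} \right)} + I{\left(6,-7 \right)}\right) \left(-5\right) = \left(\left(12 - 48 - 21 + 2 \cdot 12 \cdot 7\right) + 4\right) \left(-5\right) = \left(\left(12 - 48 - 21 + 168\right) + 4\right) \left(-5\right) = \left(111 + 4\right) \left(-5\right) = 115 \left(-5\right) = -575$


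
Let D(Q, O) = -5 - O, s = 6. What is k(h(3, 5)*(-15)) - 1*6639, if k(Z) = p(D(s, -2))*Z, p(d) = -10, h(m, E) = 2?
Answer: -6339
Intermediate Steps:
k(Z) = -10*Z
k(h(3, 5)*(-15)) - 1*6639 = -20*(-15) - 1*6639 = -10*(-30) - 6639 = 300 - 6639 = -6339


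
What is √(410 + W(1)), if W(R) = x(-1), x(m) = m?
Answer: √409 ≈ 20.224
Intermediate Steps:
W(R) = -1
√(410 + W(1)) = √(410 - 1) = √409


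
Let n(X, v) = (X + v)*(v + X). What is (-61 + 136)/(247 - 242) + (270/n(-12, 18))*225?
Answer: 3405/2 ≈ 1702.5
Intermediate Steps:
n(X, v) = (X + v)² (n(X, v) = (X + v)*(X + v) = (X + v)²)
(-61 + 136)/(247 - 242) + (270/n(-12, 18))*225 = (-61 + 136)/(247 - 242) + (270/((-12 + 18)²))*225 = 75/5 + (270/(6²))*225 = 75*(⅕) + (270/36)*225 = 15 + (270*(1/36))*225 = 15 + (15/2)*225 = 15 + 3375/2 = 3405/2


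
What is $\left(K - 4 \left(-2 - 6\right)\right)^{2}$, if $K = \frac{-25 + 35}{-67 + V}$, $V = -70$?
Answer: $\frac{19131876}{18769} \approx 1019.3$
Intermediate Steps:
$K = - \frac{10}{137}$ ($K = \frac{-25 + 35}{-67 - 70} = \frac{10}{-137} = 10 \left(- \frac{1}{137}\right) = - \frac{10}{137} \approx -0.072993$)
$\left(K - 4 \left(-2 - 6\right)\right)^{2} = \left(- \frac{10}{137} - 4 \left(-2 - 6\right)\right)^{2} = \left(- \frac{10}{137} - -32\right)^{2} = \left(- \frac{10}{137} + 32\right)^{2} = \left(\frac{4374}{137}\right)^{2} = \frac{19131876}{18769}$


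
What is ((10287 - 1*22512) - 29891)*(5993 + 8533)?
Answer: -611777016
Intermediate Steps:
((10287 - 1*22512) - 29891)*(5993 + 8533) = ((10287 - 22512) - 29891)*14526 = (-12225 - 29891)*14526 = -42116*14526 = -611777016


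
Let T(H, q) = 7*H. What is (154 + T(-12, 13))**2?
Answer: 4900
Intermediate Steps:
(154 + T(-12, 13))**2 = (154 + 7*(-12))**2 = (154 - 84)**2 = 70**2 = 4900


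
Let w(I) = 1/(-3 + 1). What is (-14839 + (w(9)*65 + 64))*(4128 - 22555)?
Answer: 545715605/2 ≈ 2.7286e+8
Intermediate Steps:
w(I) = -1/2 (w(I) = 1/(-2) = -1/2)
(-14839 + (w(9)*65 + 64))*(4128 - 22555) = (-14839 + (-1/2*65 + 64))*(4128 - 22555) = (-14839 + (-65/2 + 64))*(-18427) = (-14839 + 63/2)*(-18427) = -29615/2*(-18427) = 545715605/2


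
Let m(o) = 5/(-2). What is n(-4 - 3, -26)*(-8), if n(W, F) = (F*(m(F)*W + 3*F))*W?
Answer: 88088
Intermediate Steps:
m(o) = -5/2 (m(o) = 5*(-1/2) = -5/2)
n(W, F) = F*W*(3*F - 5*W/2) (n(W, F) = (F*(-5*W/2 + 3*F))*W = (F*(3*F - 5*W/2))*W = F*W*(3*F - 5*W/2))
n(-4 - 3, -26)*(-8) = ((1/2)*(-26)*(-4 - 3)*(-5*(-4 - 3) + 6*(-26)))*(-8) = ((1/2)*(-26)*(-7)*(-5*(-7) - 156))*(-8) = ((1/2)*(-26)*(-7)*(35 - 156))*(-8) = ((1/2)*(-26)*(-7)*(-121))*(-8) = -11011*(-8) = 88088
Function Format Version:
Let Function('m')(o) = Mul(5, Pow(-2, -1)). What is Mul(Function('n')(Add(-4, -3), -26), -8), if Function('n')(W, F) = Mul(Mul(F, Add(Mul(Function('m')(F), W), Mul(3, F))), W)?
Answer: 88088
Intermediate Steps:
Function('m')(o) = Rational(-5, 2) (Function('m')(o) = Mul(5, Rational(-1, 2)) = Rational(-5, 2))
Function('n')(W, F) = Mul(F, W, Add(Mul(3, F), Mul(Rational(-5, 2), W))) (Function('n')(W, F) = Mul(Mul(F, Add(Mul(Rational(-5, 2), W), Mul(3, F))), W) = Mul(Mul(F, Add(Mul(3, F), Mul(Rational(-5, 2), W))), W) = Mul(F, W, Add(Mul(3, F), Mul(Rational(-5, 2), W))))
Mul(Function('n')(Add(-4, -3), -26), -8) = Mul(Mul(Rational(1, 2), -26, Add(-4, -3), Add(Mul(-5, Add(-4, -3)), Mul(6, -26))), -8) = Mul(Mul(Rational(1, 2), -26, -7, Add(Mul(-5, -7), -156)), -8) = Mul(Mul(Rational(1, 2), -26, -7, Add(35, -156)), -8) = Mul(Mul(Rational(1, 2), -26, -7, -121), -8) = Mul(-11011, -8) = 88088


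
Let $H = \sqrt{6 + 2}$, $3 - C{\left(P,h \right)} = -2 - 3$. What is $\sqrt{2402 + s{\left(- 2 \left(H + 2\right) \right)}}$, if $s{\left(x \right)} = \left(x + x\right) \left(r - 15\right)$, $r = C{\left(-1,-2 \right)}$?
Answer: $\sqrt{2458 + 56 \sqrt{2}} \approx 50.371$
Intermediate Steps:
$C{\left(P,h \right)} = 8$ ($C{\left(P,h \right)} = 3 - \left(-2 - 3\right) = 3 - -5 = 3 + 5 = 8$)
$H = 2 \sqrt{2}$ ($H = \sqrt{8} = 2 \sqrt{2} \approx 2.8284$)
$r = 8$
$s{\left(x \right)} = - 14 x$ ($s{\left(x \right)} = \left(x + x\right) \left(8 - 15\right) = 2 x \left(-7\right) = - 14 x$)
$\sqrt{2402 + s{\left(- 2 \left(H + 2\right) \right)}} = \sqrt{2402 - 14 \left(- 2 \left(2 \sqrt{2} + 2\right)\right)} = \sqrt{2402 - 14 \left(- 2 \left(2 + 2 \sqrt{2}\right)\right)} = \sqrt{2402 - 14 \left(-4 - 4 \sqrt{2}\right)} = \sqrt{2402 + \left(56 + 56 \sqrt{2}\right)} = \sqrt{2458 + 56 \sqrt{2}}$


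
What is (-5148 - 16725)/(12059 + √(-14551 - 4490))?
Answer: -11468109/6323414 + 951*I*√19041/6323414 ≈ -1.8136 + 0.020753*I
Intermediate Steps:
(-5148 - 16725)/(12059 + √(-14551 - 4490)) = -21873/(12059 + √(-19041)) = -21873/(12059 + I*√19041)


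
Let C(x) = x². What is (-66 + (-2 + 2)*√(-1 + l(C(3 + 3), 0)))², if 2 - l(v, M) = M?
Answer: 4356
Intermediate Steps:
l(v, M) = 2 - M
(-66 + (-2 + 2)*√(-1 + l(C(3 + 3), 0)))² = (-66 + (-2 + 2)*√(-1 + (2 - 1*0)))² = (-66 + 0*√(-1 + (2 + 0)))² = (-66 + 0*√(-1 + 2))² = (-66 + 0*√1)² = (-66 + 0*1)² = (-66 + 0)² = (-66)² = 4356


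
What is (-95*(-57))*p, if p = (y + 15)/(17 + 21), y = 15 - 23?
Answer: 1995/2 ≈ 997.50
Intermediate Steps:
y = -8
p = 7/38 (p = (-8 + 15)/(17 + 21) = 7/38 ≈ 0.18421)
(-95*(-57))*p = -95*(-57)*(7/38) = 5415*(7/38) = 1995/2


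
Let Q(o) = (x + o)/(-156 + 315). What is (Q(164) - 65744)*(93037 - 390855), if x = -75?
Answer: 3113153202326/159 ≈ 1.9580e+10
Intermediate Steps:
Q(o) = -25/53 + o/159 (Q(o) = (-75 + o)/(-156 + 315) = (-75 + o)/159 = (-75 + o)*(1/159) = -25/53 + o/159)
(Q(164) - 65744)*(93037 - 390855) = ((-25/53 + (1/159)*164) - 65744)*(93037 - 390855) = ((-25/53 + 164/159) - 65744)*(-297818) = (89/159 - 65744)*(-297818) = -10453207/159*(-297818) = 3113153202326/159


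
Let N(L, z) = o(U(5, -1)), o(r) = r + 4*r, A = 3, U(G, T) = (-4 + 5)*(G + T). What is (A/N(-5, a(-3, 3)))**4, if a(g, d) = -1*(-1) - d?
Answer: 81/160000 ≈ 0.00050625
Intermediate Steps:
U(G, T) = G + T (U(G, T) = 1*(G + T) = G + T)
o(r) = 5*r
a(g, d) = 1 - d
N(L, z) = 20 (N(L, z) = 5*(5 - 1) = 5*4 = 20)
(A/N(-5, a(-3, 3)))**4 = (3/20)**4 = 81/160000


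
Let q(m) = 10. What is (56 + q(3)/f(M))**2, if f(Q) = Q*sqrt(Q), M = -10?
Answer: (560 + I*sqrt(10))**2/100 ≈ 3135.9 + 35.417*I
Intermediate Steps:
f(Q) = Q**(3/2)
(56 + q(3)/f(M))**2 = (56 + 10/((-10)**(3/2)))**2 = (56 + 10/((-10*I*sqrt(10))))**2 = (56 + 10*(I*sqrt(10)/100))**2 = (56 + I*sqrt(10)/10)**2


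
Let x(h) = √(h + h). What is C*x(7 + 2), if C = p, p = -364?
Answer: -1092*√2 ≈ -1544.3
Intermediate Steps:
C = -364
x(h) = √2*√h (x(h) = √(2*h) = √2*√h)
C*x(7 + 2) = -364*√2*√(7 + 2) = -364*√2*√9 = -364*√2*3 = -1092*√2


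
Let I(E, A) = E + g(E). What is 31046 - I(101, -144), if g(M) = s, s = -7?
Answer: 30952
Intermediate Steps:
g(M) = -7
I(E, A) = -7 + E (I(E, A) = E - 7 = -7 + E)
31046 - I(101, -144) = 31046 - (-7 + 101) = 31046 - 1*94 = 31046 - 94 = 30952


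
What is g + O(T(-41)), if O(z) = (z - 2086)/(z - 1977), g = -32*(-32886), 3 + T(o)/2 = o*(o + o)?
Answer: 4989205464/4741 ≈ 1.0524e+6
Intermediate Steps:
T(o) = -6 + 4*o² (T(o) = -6 + 2*(o*(o + o)) = -6 + 2*(o*(2*o)) = -6 + 2*(2*o²) = -6 + 4*o²)
g = 1052352
O(z) = (-2086 + z)/(-1977 + z)
g + O(T(-41)) = 1052352 + (-2086 + (-6 + 4*(-41)²))/(-1977 + (-6 + 4*(-41)²)) = 1052352 + (-2086 + (-6 + 4*1681))/(-1977 + (-6 + 4*1681)) = 1052352 + (-2086 + (-6 + 6724))/(-1977 + (-6 + 6724)) = 1052352 + (-2086 + 6718)/(-1977 + 6718) = 1052352 + 4632/4741 = 4989205464/4741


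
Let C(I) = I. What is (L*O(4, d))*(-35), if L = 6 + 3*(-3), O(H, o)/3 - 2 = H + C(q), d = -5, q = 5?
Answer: 3465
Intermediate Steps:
O(H, o) = 21 + 3*H (O(H, o) = 6 + 3*(H + 5) = 6 + 3*(5 + H) = 6 + (15 + 3*H) = 21 + 3*H)
L = -3 (L = 6 - 9 = -3)
(L*O(4, d))*(-35) = -3*(21 + 3*4)*(-35) = -3*(21 + 12)*(-35) = -3*33*(-35) = -99*(-35) = 3465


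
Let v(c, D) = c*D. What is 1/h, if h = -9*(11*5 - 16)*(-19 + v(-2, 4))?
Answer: 1/9477 ≈ 0.00010552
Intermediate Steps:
v(c, D) = D*c
h = 9477 (h = -9*(11*5 - 16)*(-19 + 4*(-2)) = -9*(55 - 16)*(-19 - 8) = -351*(-27) = -9*(-1053) = 9477)
1/h = 1/9477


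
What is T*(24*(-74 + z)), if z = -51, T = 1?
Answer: -3000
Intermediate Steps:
T*(24*(-74 + z)) = 1*(24*(-74 - 51)) = 1*(24*(-125)) = 1*(-3000) = -3000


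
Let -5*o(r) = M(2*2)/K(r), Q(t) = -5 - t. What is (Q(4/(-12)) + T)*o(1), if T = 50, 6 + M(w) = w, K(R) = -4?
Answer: -68/15 ≈ -4.5333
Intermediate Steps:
M(w) = -6 + w
o(r) = -1/10 (o(r) = -(-6 + 2*2)/(5*(-4)) = -(-6 + 4)*(-1)/(5*4) = -(-2)*(-1)/(5*4) = -1/5*1/2 = -1/10)
(Q(4/(-12)) + T)*o(1) = ((-5 - 4/(-12)) + 50)*(-1/10) = ((-5 - 4*(-1)/12) + 50)*(-1/10) = ((-5 - 1*(-1/3)) + 50)*(-1/10) = ((-5 + 1/3) + 50)*(-1/10) = (-14/3 + 50)*(-1/10) = (136/3)*(-1/10) = -68/15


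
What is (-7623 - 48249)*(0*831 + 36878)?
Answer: -2060447616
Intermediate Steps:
(-7623 - 48249)*(0*831 + 36878) = -55872*(0 + 36878) = -55872*36878 = -2060447616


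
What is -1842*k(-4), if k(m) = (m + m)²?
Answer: -117888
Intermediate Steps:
k(m) = 4*m² (k(m) = (2*m)² = 4*m²)
-1842*k(-4) = -7368*(-4)² = -7368*16 = -1842*64 = -117888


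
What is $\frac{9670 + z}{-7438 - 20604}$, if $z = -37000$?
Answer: $\frac{13665}{14021} \approx 0.97461$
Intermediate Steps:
$\frac{9670 + z}{-7438 - 20604} = \frac{9670 - 37000}{-7438 - 20604} = - \frac{27330}{-28042} = \left(-27330\right) \left(- \frac{1}{28042}\right) = \frac{13665}{14021}$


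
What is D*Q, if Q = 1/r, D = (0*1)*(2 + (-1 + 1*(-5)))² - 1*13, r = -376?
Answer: 13/376 ≈ 0.034574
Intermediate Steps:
D = -13 (D = 0*(2 + (-1 - 5))² - 13 = 0*(2 - 6)² - 13 = 0*(-4)² - 13 = 0*16 - 13 = 0 - 13 = -13)
Q = -1/376 (Q = 1/(-376) = -1/376 ≈ -0.0026596)
D*Q = -13*(-1/376) = 13/376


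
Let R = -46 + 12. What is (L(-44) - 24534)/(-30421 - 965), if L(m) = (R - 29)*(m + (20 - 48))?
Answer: 3333/5231 ≈ 0.63716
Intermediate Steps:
R = -34
L(m) = 1764 - 63*m (L(m) = (-34 - 29)*(m + (20 - 48)) = -63*(m - 28) = -63*(-28 + m) = 1764 - 63*m)
(L(-44) - 24534)/(-30421 - 965) = ((1764 - 63*(-44)) - 24534)/(-30421 - 965) = ((1764 + 2772) - 24534)/(-31386) = (4536 - 24534)*(-1/31386) = -19998*(-1/31386) = 3333/5231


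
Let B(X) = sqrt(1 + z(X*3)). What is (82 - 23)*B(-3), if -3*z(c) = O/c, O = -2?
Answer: 295*sqrt(3)/9 ≈ 56.773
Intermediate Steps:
z(c) = 2/(3*c) (z(c) = -(-2)/(3*c) = 2/(3*c))
B(X) = sqrt(1 + 2/(9*X)) (B(X) = sqrt(1 + 2/(3*((X*3)))) = sqrt(1 + 2/(3*((3*X)))) = sqrt(1 + 2*(1/(3*X))/3) = sqrt(1 + 2/(9*X)))
(82 - 23)*B(-3) = (82 - 23)*(sqrt(9 + 2/(-3))/3) = 59*(sqrt(9 + 2*(-1/3))/3) = 59*(sqrt(9 - 2/3)/3) = 59*(sqrt(25/3)/3) = 59*((5*sqrt(3)/3)/3) = 59*(5*sqrt(3)/9) = 295*sqrt(3)/9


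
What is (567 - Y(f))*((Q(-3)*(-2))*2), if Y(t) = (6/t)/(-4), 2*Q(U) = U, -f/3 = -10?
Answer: 34023/10 ≈ 3402.3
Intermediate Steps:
f = 30 (f = -3*(-10) = 30)
Q(U) = U/2
Y(t) = -3/(2*t) (Y(t) = (6/t)*(-1/4) = -3/(2*t))
(567 - Y(f))*((Q(-3)*(-2))*2) = (567 - (-3)/(2*30))*((((1/2)*(-3))*(-2))*2) = (567 - (-3)/(2*30))*(-3/2*(-2)*2) = (567 - 1*(-1/20))*(3*2) = (567 + 1/20)*6 = (11341/20)*6 = 34023/10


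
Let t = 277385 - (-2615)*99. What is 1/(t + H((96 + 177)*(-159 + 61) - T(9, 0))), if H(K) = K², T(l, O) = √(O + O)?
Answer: 1/716312786 ≈ 1.3960e-9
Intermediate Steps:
T(l, O) = √2*√O (T(l, O) = √(2*O) = √2*√O)
t = 536270 (t = 277385 - 1*(-258885) = 277385 + 258885 = 536270)
1/(t + H((96 + 177)*(-159 + 61) - T(9, 0))) = 1/(536270 + ((96 + 177)*(-159 + 61) - √2*√0)²) = 1/(536270 + (273*(-98) - √2*0)²) = 1/(536270 + (-26754 - 1*0)²) = 1/(536270 + (-26754 + 0)²) = 1/(536270 + (-26754)²) = 1/(536270 + 715776516) = 1/716312786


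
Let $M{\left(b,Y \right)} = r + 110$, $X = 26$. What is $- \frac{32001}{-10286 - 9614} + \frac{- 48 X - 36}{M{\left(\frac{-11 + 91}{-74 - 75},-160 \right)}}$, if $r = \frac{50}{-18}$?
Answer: $- \frac{39816687}{3840700} \approx -10.367$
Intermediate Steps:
$r = - \frac{25}{9}$ ($r = 50 \left(- \frac{1}{18}\right) = - \frac{25}{9} \approx -2.7778$)
$M{\left(b,Y \right)} = \frac{965}{9}$ ($M{\left(b,Y \right)} = - \frac{25}{9} + 110 = \frac{965}{9}$)
$- \frac{32001}{-10286 - 9614} + \frac{- 48 X - 36}{M{\left(\frac{-11 + 91}{-74 - 75},-160 \right)}} = - \frac{32001}{-10286 - 9614} + \frac{\left(-48\right) 26 - 36}{\frac{965}{9}} = - \frac{32001}{-10286 - 9614} + \left(-1248 - 36\right) \frac{9}{965} = - \frac{32001}{-19900} - \frac{11556}{965} = \left(-32001\right) \left(- \frac{1}{19900}\right) - \frac{11556}{965} = \frac{32001}{19900} - \frac{11556}{965} = - \frac{39816687}{3840700}$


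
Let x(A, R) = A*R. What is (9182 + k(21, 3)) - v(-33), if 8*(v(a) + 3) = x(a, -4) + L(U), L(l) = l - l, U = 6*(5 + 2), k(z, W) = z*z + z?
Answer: 19261/2 ≈ 9630.5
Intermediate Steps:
k(z, W) = z + z**2 (k(z, W) = z**2 + z = z + z**2)
U = 42 (U = 6*7 = 42)
L(l) = 0
v(a) = -3 - a/2 (v(a) = -3 + (a*(-4) + 0)/8 = -3 + (-4*a + 0)/8 = -3 + (-4*a)/8 = -3 - a/2)
(9182 + k(21, 3)) - v(-33) = (9182 + 21*(1 + 21)) - (-3 - 1/2*(-33)) = (9182 + 21*22) - (-3 + 33/2) = (9182 + 462) - 1*27/2 = 9644 - 27/2 = 19261/2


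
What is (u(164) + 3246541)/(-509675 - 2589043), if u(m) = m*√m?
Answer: -3246541/3098718 - 164*√41/1549359 ≈ -1.0484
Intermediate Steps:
u(m) = m^(3/2)
(u(164) + 3246541)/(-509675 - 2589043) = (164^(3/2) + 3246541)/(-509675 - 2589043) = (328*√41 + 3246541)/(-3098718) = (3246541 + 328*√41)*(-1/3098718) = -3246541/3098718 - 164*√41/1549359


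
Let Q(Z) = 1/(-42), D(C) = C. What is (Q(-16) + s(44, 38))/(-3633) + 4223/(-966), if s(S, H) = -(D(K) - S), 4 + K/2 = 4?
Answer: -7692320/1754739 ≈ -4.3837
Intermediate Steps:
K = 0 (K = -8 + 2*4 = -8 + 8 = 0)
s(S, H) = S (s(S, H) = -(0 - S) = -(-1)*S = S)
Q(Z) = -1/42
(Q(-16) + s(44, 38))/(-3633) + 4223/(-966) = (-1/42 + 44)/(-3633) + 4223/(-966) = (1847/42)*(-1/3633) + 4223*(-1/966) = -1847/152586 - 4223/966 = -7692320/1754739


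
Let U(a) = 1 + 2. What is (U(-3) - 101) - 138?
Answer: -236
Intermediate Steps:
U(a) = 3
(U(-3) - 101) - 138 = (3 - 101) - 138 = -98 - 138 = -236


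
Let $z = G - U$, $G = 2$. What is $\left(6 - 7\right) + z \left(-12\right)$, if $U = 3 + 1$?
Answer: $23$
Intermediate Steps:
$U = 4$
$z = -2$ ($z = 2 - 4 = -2$)
$\left(6 - 7\right) + z \left(-12\right) = \left(6 - 7\right) - -24 = -1 + 24 = 23$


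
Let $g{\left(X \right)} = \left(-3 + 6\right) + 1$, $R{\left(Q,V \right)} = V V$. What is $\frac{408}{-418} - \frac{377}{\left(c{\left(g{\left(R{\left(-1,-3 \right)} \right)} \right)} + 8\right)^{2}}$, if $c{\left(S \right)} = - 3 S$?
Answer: $- \frac{82057}{3344} \approx -24.539$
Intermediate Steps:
$R{\left(Q,V \right)} = V^{2}$
$g{\left(X \right)} = 4$ ($g{\left(X \right)} = 3 + 1 = 4$)
$\frac{408}{-418} - \frac{377}{\left(c{\left(g{\left(R{\left(-1,-3 \right)} \right)} \right)} + 8\right)^{2}} = \frac{408}{-418} - \frac{377}{\left(\left(-3\right) 4 + 8\right)^{2}} = 408 \left(- \frac{1}{418}\right) - \frac{377}{\left(-12 + 8\right)^{2}} = - \frac{204}{209} - \frac{377}{\left(-4\right)^{2}} = - \frac{204}{209} - \frac{377}{16} = - \frac{82057}{3344}$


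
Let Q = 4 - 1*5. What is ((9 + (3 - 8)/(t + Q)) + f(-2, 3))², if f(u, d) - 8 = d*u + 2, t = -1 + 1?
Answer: 324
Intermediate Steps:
t = 0
f(u, d) = 10 + d*u (f(u, d) = 8 + (d*u + 2) = 8 + (2 + d*u) = 10 + d*u)
Q = -1 (Q = 4 - 5 = -1)
((9 + (3 - 8)/(t + Q)) + f(-2, 3))² = ((9 + (3 - 8)/(0 - 1)) + (10 + 3*(-2)))² = ((9 - 5/(-1)) + (10 - 6))² = ((9 - 5*(-1)) + 4)² = ((9 + 5) + 4)² = (14 + 4)² = 18² = 324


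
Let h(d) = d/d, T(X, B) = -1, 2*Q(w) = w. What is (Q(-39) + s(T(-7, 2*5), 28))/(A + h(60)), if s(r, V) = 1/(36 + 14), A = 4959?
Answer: -487/124000 ≈ -0.0039274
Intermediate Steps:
Q(w) = w/2
h(d) = 1
s(r, V) = 1/50
(Q(-39) + s(T(-7, 2*5), 28))/(A + h(60)) = ((1/2)*(-39) + 1/50)/(4959 + 1) = (-39/2 + 1/50)/4960 = -487/25*1/4960 = -487/124000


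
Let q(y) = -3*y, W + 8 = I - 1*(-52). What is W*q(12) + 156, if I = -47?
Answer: 264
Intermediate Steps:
W = -3 (W = -8 + (-47 - 1*(-52)) = -8 + (-47 + 52) = -8 + 5 = -3)
W*q(12) + 156 = -(-9)*12 + 156 = -3*(-36) + 156 = 108 + 156 = 264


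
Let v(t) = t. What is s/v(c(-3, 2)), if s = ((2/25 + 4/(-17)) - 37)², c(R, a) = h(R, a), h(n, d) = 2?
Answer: 249355681/361250 ≈ 690.26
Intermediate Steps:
c(R, a) = 2
s = 249355681/180625 (s = ((2*(1/25) + 4*(-1/17)) - 37)² = ((2/25 - 4/17) - 37)² = (-66/425 - 37)² = (-15791/425)² = 249355681/180625 ≈ 1380.5)
s/v(c(-3, 2)) = (249355681/180625)/2 = (249355681/180625)*(½) = 249355681/361250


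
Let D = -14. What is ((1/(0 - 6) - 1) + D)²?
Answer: 8281/36 ≈ 230.03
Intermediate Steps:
((1/(0 - 6) - 1) + D)² = ((1/(0 - 6) - 1) - 14)² = ((1/(-6) - 1) - 14)² = ((-⅙ - 1) - 14)² = (-7/6 - 14)² = (-91/6)² = 8281/36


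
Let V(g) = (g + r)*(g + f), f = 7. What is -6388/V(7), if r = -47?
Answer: 1597/140 ≈ 11.407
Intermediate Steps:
V(g) = (-47 + g)*(7 + g) (V(g) = (g - 47)*(g + 7) = (-47 + g)*(7 + g))
-6388/V(7) = -6388/(-329 + 7² - 40*7) = -6388/(-329 + 49 - 280) = -6388/(-560) = -6388*(-1/560) = 1597/140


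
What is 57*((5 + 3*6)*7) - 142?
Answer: 9035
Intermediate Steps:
57*((5 + 3*6)*7) - 142 = 57*((5 + 18)*7) - 142 = 57*(23*7) - 142 = 57*161 - 142 = 9177 - 142 = 9035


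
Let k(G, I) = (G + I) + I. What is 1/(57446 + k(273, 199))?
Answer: 1/58117 ≈ 1.7207e-5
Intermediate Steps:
k(G, I) = G + 2*I
1/(57446 + k(273, 199)) = 1/(57446 + (273 + 2*199)) = 1/(57446 + (273 + 398)) = 1/(57446 + 671) = 1/58117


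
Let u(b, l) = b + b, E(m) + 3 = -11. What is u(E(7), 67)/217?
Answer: -4/31 ≈ -0.12903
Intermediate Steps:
E(m) = -14 (E(m) = -3 - 11 = -14)
u(b, l) = 2*b
u(E(7), 67)/217 = (2*(-14))/217 = -28*1/217 = -4/31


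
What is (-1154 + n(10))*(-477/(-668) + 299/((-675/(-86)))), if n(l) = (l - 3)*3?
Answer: -19826284291/450900 ≈ -43970.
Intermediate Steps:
n(l) = -9 + 3*l (n(l) = (-3 + l)*3 = -9 + 3*l)
(-1154 + n(10))*(-477/(-668) + 299/((-675/(-86)))) = (-1154 + (-9 + 3*10))*(-477/(-668) + 299/((-675/(-86)))) = (-1154 + (-9 + 30))*(-477*(-1/668) + 299/((-675*(-1/86)))) = (-1154 + 21)*(477/668 + 299/(675/86)) = -1133*(477/668 + 299*(86/675)) = -1133*(477/668 + 25714/675) = -1133*17498927/450900 = -19826284291/450900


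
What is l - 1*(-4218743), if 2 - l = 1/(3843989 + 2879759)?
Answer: 28365778256259/6723748 ≈ 4.2187e+6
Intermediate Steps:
l = 13447495/6723748 (l = 2 - 1/(3843989 + 2879759) = 2 - 1/6723748 = 13447495/6723748 ≈ 2.0000)
l - 1*(-4218743) = 13447495/6723748 - 1*(-4218743) = 13447495/6723748 + 4218743 = 28365778256259/6723748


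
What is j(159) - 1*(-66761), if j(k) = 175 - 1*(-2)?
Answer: 66938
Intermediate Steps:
j(k) = 177 (j(k) = 175 + 2 = 177)
j(159) - 1*(-66761) = 177 - 1*(-66761) = 177 + 66761 = 66938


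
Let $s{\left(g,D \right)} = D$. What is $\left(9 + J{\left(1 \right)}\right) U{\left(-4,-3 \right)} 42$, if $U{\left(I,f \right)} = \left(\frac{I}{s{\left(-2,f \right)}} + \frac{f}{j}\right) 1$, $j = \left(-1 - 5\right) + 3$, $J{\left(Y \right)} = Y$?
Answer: $980$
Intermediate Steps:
$j = -3$ ($j = -6 + 3 = -3$)
$U{\left(I,f \right)} = - \frac{f}{3} + \frac{I}{f}$ ($U{\left(I,f \right)} = \left(\frac{I}{f} + \frac{f}{-3}\right) 1 = \left(\frac{I}{f} + f \left(- \frac{1}{3}\right)\right) 1 = \left(\frac{I}{f} - \frac{f}{3}\right) 1 = \left(- \frac{f}{3} + \frac{I}{f}\right) 1 = - \frac{f}{3} + \frac{I}{f}$)
$\left(9 + J{\left(1 \right)}\right) U{\left(-4,-3 \right)} 42 = \left(9 + 1\right) \left(\left(- \frac{1}{3}\right) \left(-3\right) - \frac{4}{-3}\right) 42 = 10 \left(1 - - \frac{4}{3}\right) 42 = 10 \left(1 + \frac{4}{3}\right) 42 = 10 \cdot \frac{7}{3} \cdot 42 = \frac{70}{3} \cdot 42 = 980$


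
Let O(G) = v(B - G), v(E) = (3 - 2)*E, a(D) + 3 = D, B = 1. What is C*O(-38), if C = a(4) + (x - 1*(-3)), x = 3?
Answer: 273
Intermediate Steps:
a(D) = -3 + D
v(E) = E (v(E) = 1*E = E)
C = 7 (C = (-3 + 4) + (3 - 1*(-3)) = 1 + (3 + 3) = 1 + 6 = 7)
O(G) = 1 - G
C*O(-38) = 7*(1 - 1*(-38)) = 7*(1 + 38) = 7*39 = 273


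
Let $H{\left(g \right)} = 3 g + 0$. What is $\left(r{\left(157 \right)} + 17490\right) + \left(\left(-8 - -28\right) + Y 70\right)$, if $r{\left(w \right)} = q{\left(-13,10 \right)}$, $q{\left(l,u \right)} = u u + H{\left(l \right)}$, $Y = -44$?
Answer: $14491$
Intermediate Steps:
$H{\left(g \right)} = 3 g$
$q{\left(l,u \right)} = u^{2} + 3 l$ ($q{\left(l,u \right)} = u u + 3 l = u^{2} + 3 l$)
$r{\left(w \right)} = 61$ ($r{\left(w \right)} = 10^{2} + 3 \left(-13\right) = 100 - 39 = 61$)
$\left(r{\left(157 \right)} + 17490\right) + \left(\left(-8 - -28\right) + Y 70\right) = \left(61 + 17490\right) - 3060 = 17551 + \left(\left(-8 + 28\right) - 3080\right) = 17551 + \left(20 - 3080\right) = 17551 - 3060 = 14491$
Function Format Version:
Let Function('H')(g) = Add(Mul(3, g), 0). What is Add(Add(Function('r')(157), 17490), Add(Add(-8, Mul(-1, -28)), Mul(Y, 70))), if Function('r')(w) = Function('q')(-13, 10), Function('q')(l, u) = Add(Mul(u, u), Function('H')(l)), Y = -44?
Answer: 14491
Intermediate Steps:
Function('H')(g) = Mul(3, g)
Function('q')(l, u) = Add(Pow(u, 2), Mul(3, l)) (Function('q')(l, u) = Add(Mul(u, u), Mul(3, l)) = Add(Pow(u, 2), Mul(3, l)))
Function('r')(w) = 61 (Function('r')(w) = Add(Pow(10, 2), Mul(3, -13)) = Add(100, -39) = 61)
Add(Add(Function('r')(157), 17490), Add(Add(-8, Mul(-1, -28)), Mul(Y, 70))) = Add(Add(61, 17490), Add(Add(-8, Mul(-1, -28)), Mul(-44, 70))) = Add(17551, Add(Add(-8, 28), -3080)) = Add(17551, Add(20, -3080)) = Add(17551, -3060) = 14491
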